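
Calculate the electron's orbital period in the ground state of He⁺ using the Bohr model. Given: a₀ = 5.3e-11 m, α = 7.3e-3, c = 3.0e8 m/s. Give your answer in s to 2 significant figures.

3.8e-17 s

r = n²a₀/Z = 1²·5.3e-11/2 = 2.6e-11 m
v = Zαc/n = 2·0.0073·3.0e8/1 = 4.4e6 m/s
T = 2πr/v = 3.8e-17 s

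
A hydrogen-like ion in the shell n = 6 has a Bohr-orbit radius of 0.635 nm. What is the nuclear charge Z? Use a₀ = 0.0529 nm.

3

r_n = n²a₀/Z ⇒ Z = n²a₀/r = 6² × 0.0529 / 0.635 ≈ 3.00
Z = 3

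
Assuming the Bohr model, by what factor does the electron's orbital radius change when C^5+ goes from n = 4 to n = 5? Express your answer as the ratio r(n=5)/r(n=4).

r ∝ Z^-1 · n^2; with Z fixed, r ∝ n^2.
r(n=5)/r(n=4) = (5/4)^2 = 25/16

25/16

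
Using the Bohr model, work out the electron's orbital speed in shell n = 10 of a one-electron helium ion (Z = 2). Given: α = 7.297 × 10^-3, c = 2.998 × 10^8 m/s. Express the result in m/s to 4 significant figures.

v_n = Zαc/n = 2 × 0.007297 × 2.998 × 10^8 / 10
    = 4.375 × 10^5 m/s

4.375 × 10^5 m/s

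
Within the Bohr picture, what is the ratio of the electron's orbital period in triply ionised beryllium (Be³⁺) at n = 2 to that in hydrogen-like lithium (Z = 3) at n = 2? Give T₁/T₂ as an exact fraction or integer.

9/16

T ∝ Z^-2 · n^3
T₁/T₂ = (4/3)^-2 · (2/2)^3 = 9/16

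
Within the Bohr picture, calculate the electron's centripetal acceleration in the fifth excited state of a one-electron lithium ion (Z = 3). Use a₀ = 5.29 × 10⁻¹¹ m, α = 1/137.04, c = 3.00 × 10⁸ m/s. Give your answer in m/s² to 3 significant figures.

r = n²a₀/Z = 6.35 × 10⁻¹⁰ m, v = Zαc/n = 1.09 × 10⁶ m/s
a = v²/r = (1.09 × 10⁶)² / 6.35 × 10⁻¹⁰ = 1.89 × 10²¹ m/s²

1.89 × 10²¹ m/s²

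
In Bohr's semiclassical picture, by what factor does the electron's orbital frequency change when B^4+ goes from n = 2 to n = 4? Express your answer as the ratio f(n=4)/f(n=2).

1/8

f ∝ Z^2 · n^-3; with Z fixed, f ∝ n^-3.
f(n=4)/f(n=2) = (4/2)^-3 = 1/8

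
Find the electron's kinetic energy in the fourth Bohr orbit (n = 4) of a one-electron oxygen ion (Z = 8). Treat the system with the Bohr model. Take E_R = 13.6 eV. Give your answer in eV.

For a Coulomb orbit the virial theorem gives K = −E_n.
E_n = −E_R·Z²/n², so K = E_R·Z²/n² = 13.6 × 8²/4² = 54.4 eV

54.4 eV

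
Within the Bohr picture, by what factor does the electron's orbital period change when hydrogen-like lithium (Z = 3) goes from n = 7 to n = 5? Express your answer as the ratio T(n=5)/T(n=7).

T ∝ Z^-2 · n^3; with Z fixed, T ∝ n^3.
T(n=5)/T(n=7) = (5/7)^3 = 125/343

125/343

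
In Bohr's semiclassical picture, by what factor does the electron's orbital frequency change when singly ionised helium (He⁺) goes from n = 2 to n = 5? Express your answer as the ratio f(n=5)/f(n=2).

8/125

f ∝ Z^2 · n^-3; with Z fixed, f ∝ n^-3.
f(n=5)/f(n=2) = (5/2)^-3 = 8/125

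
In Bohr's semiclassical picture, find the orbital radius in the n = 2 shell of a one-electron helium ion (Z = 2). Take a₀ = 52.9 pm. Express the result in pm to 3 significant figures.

106 pm

r_n = n²a₀/Z = 2² × 52.9 / 2
    = 4 × 52.9 / 2 = 106 pm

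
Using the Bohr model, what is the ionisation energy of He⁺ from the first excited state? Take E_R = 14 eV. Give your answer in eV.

14 eV

E_n = −E_R·Z²/n² = −14 × 2²/2² eV = -14 eV
Ionisation energy = −E_n = 14 eV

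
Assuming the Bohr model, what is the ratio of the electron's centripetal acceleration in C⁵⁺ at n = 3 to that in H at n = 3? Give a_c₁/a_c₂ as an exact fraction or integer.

a_c ∝ Z^3 · n^-4
a_c₁/a_c₂ = (6/1)^3 · (3/3)^-4 = 216

216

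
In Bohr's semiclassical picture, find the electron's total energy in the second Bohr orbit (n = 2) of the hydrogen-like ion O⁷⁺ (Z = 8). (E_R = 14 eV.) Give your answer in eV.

-220 eV

E_n = −E_R·Z²/n² = −14 × 8²/2² = -220 eV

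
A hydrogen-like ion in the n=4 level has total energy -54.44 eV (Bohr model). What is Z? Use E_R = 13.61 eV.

E_n = −E_R Z²/n² ⇒ Z² = −E_n n²/E_R = 54.44 × 4² / 13.61 ≈ 64.00
Z = 8

8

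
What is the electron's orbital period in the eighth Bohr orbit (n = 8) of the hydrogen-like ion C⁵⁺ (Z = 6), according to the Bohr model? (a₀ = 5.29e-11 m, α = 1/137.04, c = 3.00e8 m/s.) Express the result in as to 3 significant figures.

2160 as

r = n²a₀/Z = 8²·5.29e-11/6 = 5.64e-10 m
v = Zαc/n = 6·0.00730·3.00e8/8 = 1.64e6 m/s
T = 2πr/v = 2.16e-15 s = 2160 as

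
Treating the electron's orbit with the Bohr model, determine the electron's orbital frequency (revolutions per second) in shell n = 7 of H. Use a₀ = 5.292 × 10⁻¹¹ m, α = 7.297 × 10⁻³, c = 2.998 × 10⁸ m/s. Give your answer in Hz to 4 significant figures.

r = n²a₀/Z = 2.593 × 10⁻⁹ m, v = Zαc/n = 3.125 × 10⁵ m/s
f = v/(2πr) = 1.918 × 10¹³ Hz

1.918 × 10¹³ Hz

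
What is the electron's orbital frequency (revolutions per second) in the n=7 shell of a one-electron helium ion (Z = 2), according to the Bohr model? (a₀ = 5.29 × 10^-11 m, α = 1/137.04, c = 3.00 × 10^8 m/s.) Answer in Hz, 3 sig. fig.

7.68 × 10^13 Hz

r = n²a₀/Z = 1.30 × 10^-9 m, v = Zαc/n = 6.25 × 10^5 m/s
f = v/(2πr) = 7.68 × 10^13 Hz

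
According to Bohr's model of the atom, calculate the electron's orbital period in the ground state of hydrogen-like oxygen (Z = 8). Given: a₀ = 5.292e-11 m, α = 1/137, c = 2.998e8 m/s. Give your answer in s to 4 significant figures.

2.374e-18 s

r = n²a₀/Z = 1²·5.292e-11/8 = 6.615e-12 m
v = Zαc/n = 8·0.007299·2.998e8/1 = 1.751e7 m/s
T = 2πr/v = 2.374e-18 s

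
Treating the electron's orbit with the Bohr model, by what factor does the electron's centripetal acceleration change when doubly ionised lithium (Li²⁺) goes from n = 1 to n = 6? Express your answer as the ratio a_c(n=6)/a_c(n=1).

a_c ∝ Z^3 · n^-4; with Z fixed, a_c ∝ n^-4.
a_c(n=6)/a_c(n=1) = (6/1)^-4 = 1/1296

1/1296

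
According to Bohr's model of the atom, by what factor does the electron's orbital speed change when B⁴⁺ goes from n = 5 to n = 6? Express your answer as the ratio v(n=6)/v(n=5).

5/6

v ∝ Z^1 · n^-1; with Z fixed, v ∝ n^-1.
v(n=6)/v(n=5) = (6/5)^-1 = 5/6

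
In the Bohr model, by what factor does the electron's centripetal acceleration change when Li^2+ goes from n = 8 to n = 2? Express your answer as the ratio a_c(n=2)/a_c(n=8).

256

a_c ∝ Z^3 · n^-4; with Z fixed, a_c ∝ n^-4.
a_c(n=2)/a_c(n=8) = (2/8)^-4 = 256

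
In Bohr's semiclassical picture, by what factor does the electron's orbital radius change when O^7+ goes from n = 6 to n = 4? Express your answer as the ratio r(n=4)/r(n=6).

4/9

r ∝ Z^-1 · n^2; with Z fixed, r ∝ n^2.
r(n=4)/r(n=6) = (4/6)^2 = 4/9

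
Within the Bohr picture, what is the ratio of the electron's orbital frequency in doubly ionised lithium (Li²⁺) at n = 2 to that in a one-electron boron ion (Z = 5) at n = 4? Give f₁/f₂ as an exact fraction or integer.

f ∝ Z^2 · n^-3
f₁/f₂ = (3/5)^2 · (2/4)^-3 = 72/25

72/25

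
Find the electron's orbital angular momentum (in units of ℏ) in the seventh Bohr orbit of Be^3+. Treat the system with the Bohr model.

L_n = nℏ, so L/ℏ = n = 7.

7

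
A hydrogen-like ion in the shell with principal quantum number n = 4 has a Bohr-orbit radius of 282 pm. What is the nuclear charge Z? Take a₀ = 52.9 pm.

r_n = n²a₀/Z ⇒ Z = n²a₀/r = 4² × 52.9 / 282 ≈ 3.00
Z = 3

3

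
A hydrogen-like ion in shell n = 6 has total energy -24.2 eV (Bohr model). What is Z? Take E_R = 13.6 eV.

E_n = −E_R Z²/n² ⇒ Z² = −E_n n²/E_R = 24.2 × 6² / 13.6 ≈ 64.06
Z = 8

8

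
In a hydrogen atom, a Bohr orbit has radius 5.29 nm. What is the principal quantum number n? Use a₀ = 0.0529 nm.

10

r_n = n²a₀/Z ⇒ n² = rZ/a₀ = 5.29 × 1 / 0.0529 ≈ 100.00
n = 10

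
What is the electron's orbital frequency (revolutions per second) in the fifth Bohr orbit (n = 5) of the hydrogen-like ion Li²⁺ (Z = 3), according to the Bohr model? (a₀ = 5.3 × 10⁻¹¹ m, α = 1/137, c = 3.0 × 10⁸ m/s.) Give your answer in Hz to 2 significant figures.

4.7 × 10¹⁴ Hz

r = n²a₀/Z = 4.4 × 10⁻¹⁰ m, v = Zαc/n = 1.3 × 10⁶ m/s
f = v/(2πr) = 4.7 × 10¹⁴ Hz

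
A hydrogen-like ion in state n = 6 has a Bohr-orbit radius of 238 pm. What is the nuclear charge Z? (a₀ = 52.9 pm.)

8

r_n = n²a₀/Z ⇒ Z = n²a₀/r = 6² × 52.9 / 238 ≈ 8.00
Z = 8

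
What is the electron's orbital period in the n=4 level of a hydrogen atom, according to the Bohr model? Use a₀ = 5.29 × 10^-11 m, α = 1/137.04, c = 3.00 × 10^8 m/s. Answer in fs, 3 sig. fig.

9.72 fs

r = n²a₀/Z = 4²·5.29 × 10^-11/1 = 8.46 × 10^-10 m
v = Zαc/n = 1·0.00730·3.00 × 10^8/4 = 5.47 × 10^5 m/s
T = 2πr/v = 9.72 × 10^-15 s = 9.72 fs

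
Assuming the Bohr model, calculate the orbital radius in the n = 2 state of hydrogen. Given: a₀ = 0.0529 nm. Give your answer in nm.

0.212 nm

r_n = n²a₀/Z = 2² × 0.0529 / 1
    = 4 × 0.0529 / 1 = 0.212 nm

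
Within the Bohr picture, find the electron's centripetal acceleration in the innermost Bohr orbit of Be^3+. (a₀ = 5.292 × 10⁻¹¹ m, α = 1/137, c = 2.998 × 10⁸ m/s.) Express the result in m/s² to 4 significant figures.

r = n²a₀/Z = 1.323 × 10⁻¹¹ m, v = Zαc/n = 8.753 × 10⁶ m/s
a = v²/r = (8.753 × 10⁶)² / 1.323 × 10⁻¹¹ = 5.791 × 10²⁴ m/s²

5.791 × 10²⁴ m/s²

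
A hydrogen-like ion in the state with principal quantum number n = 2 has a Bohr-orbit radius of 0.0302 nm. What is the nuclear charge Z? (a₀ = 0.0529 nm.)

7

r_n = n²a₀/Z ⇒ Z = n²a₀/r = 2² × 0.0529 / 0.0302 ≈ 7.01
Z = 7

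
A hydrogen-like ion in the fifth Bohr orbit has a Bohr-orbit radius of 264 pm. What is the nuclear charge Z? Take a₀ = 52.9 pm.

r_n = n²a₀/Z ⇒ Z = n²a₀/r = 5² × 52.9 / 264 ≈ 5.01
Z = 5

5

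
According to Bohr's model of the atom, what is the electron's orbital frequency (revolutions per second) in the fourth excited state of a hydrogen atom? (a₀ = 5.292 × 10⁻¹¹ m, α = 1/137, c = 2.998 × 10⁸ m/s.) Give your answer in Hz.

5.265 × 10¹³ Hz

r = n²a₀/Z = 1.323 × 10⁻⁹ m, v = Zαc/n = 4.377 × 10⁵ m/s
f = v/(2πr) = 5.265 × 10¹³ Hz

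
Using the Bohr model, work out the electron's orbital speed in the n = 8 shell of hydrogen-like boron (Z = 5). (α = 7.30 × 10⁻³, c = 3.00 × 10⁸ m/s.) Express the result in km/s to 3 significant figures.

v_n = Zαc/n = 5 × 0.00730 × 3.00 × 10⁸ / 8
    = 1370 km/s

1370 km/s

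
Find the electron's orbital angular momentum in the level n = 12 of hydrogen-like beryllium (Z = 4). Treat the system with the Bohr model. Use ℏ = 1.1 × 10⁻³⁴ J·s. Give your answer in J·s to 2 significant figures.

L_n = nℏ = 12 × 1.1 × 10⁻³⁴ = 1.3 × 10⁻³³ J·s

1.3 × 10⁻³³ J·s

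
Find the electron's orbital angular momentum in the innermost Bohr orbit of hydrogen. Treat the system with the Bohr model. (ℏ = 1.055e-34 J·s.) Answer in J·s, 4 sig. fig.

L_n = nℏ = 1 × 1.055e-34 = 1.055e-34 J·s

1.055e-34 J·s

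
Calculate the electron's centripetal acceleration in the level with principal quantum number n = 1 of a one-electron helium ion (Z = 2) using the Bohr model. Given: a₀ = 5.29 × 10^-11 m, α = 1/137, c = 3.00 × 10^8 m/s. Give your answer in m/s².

r = n²a₀/Z = 2.65 × 10^-11 m, v = Zαc/n = 4.38 × 10^6 m/s
a = v²/r = (4.38 × 10^6)² / 2.65 × 10^-11 = 7.25 × 10^23 m/s²

7.25 × 10^23 m/s²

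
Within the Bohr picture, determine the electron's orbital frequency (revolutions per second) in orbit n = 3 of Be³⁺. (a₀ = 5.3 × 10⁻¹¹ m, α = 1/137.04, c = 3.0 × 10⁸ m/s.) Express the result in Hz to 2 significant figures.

r = n²a₀/Z = 1.2 × 10⁻¹⁰ m, v = Zαc/n = 2.9 × 10⁶ m/s
f = v/(2πr) = 3.9 × 10¹⁵ Hz

3.9 × 10¹⁵ Hz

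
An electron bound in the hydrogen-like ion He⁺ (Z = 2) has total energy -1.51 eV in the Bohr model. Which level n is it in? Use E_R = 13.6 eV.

E_n = −E_R Z²/n² ⇒ n² = E_R Z²/(−E_n) = 13.6 × 2² / 1.51 ≈ 36.03
n = 6

6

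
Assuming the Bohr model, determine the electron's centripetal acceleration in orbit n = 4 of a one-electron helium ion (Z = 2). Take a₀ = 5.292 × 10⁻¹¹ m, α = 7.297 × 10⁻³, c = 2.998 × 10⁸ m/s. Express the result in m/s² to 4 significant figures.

r = n²a₀/Z = 4.234 × 10⁻¹⁰ m, v = Zαc/n = 1.094 × 10⁶ m/s
a = v²/r = (1.094 × 10⁶)² / 4.234 × 10⁻¹⁰ = 2.826 × 10²¹ m/s²

2.826 × 10²¹ m/s²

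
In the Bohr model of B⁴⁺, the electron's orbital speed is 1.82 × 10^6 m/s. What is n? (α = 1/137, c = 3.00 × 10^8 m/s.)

v_n = Zαc/n ⇒ n = Zαc/v = 5 × 0.00730 × 3.00 × 10^8 / 1.82 × 10^6 ≈ 6.02
n = 6

6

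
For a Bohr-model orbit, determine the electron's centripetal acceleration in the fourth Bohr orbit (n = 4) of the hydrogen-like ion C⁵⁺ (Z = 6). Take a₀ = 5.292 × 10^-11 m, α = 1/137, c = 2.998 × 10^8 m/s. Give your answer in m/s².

7.635 × 10^22 m/s²

r = n²a₀/Z = 1.411 × 10^-10 m, v = Zαc/n = 3.282 × 10^6 m/s
a = v²/r = (3.282 × 10^6)² / 1.411 × 10^-10 = 7.635 × 10^22 m/s²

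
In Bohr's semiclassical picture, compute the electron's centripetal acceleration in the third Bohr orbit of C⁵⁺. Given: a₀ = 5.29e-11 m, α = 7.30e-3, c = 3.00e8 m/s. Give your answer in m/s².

2.42e23 m/s²

r = n²a₀/Z = 7.94e-11 m, v = Zαc/n = 4.38e6 m/s
a = v²/r = (4.38e6)² / 7.94e-11 = 2.42e23 m/s²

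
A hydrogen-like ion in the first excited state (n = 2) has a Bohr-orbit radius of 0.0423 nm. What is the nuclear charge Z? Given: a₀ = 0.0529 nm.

5

r_n = n²a₀/Z ⇒ Z = n²a₀/r = 2² × 0.0529 / 0.0423 ≈ 5.00
Z = 5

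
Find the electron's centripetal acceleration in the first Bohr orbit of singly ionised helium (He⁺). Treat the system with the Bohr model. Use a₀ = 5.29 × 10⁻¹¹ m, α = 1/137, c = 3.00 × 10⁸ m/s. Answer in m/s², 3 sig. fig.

7.25 × 10²³ m/s²

r = n²a₀/Z = 2.65 × 10⁻¹¹ m, v = Zαc/n = 4.38 × 10⁶ m/s
a = v²/r = (4.38 × 10⁶)² / 2.65 × 10⁻¹¹ = 7.25 × 10²³ m/s²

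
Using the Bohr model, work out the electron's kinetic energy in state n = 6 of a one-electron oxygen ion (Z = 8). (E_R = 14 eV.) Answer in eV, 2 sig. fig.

25 eV

For a Coulomb orbit the virial theorem gives K = −E_n.
E_n = −E_R·Z²/n², so K = E_R·Z²/n² = 14 × 8²/6² = 25 eV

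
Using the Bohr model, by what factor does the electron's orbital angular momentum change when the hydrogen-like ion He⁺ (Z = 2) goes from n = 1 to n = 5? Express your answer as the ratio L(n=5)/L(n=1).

L = nℏ depends only on n, so L ∝ n.
L(n=5)/L(n=1) = (5/1)^1 = 5

5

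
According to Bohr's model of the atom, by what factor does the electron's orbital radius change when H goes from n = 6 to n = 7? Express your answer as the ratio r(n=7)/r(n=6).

49/36

r ∝ Z^-1 · n^2; with Z fixed, r ∝ n^2.
r(n=7)/r(n=6) = (7/6)^2 = 49/36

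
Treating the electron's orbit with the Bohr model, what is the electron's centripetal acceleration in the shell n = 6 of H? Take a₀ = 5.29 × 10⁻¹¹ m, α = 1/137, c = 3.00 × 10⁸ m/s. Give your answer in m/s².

r = n²a₀/Z = 1.90 × 10⁻⁹ m, v = Zαc/n = 3.65 × 10⁵ m/s
a = v²/r = (3.65 × 10⁵)² / 1.90 × 10⁻⁹ = 6.99 × 10¹⁹ m/s²

6.99 × 10¹⁹ m/s²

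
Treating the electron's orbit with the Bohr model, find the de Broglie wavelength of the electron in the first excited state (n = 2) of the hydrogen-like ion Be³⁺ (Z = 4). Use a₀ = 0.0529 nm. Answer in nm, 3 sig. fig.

The Bohr quantisation condition is nλ = 2πr_n.
r_n = n²a₀/Z = 0.0529 nm
λ = 2πr_n/n = 2π·0.0529/2 = 0.166 nm

0.166 nm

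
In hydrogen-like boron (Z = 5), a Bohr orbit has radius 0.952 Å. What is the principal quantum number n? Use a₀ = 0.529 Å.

3

r_n = n²a₀/Z ⇒ n² = rZ/a₀ = 0.952 × 5 / 0.529 ≈ 9.00
n = 3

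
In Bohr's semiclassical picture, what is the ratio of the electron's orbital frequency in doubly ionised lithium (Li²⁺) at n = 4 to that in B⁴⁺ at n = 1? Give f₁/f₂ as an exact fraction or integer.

f ∝ Z^2 · n^-3
f₁/f₂ = (3/5)^2 · (4/1)^-3 = 9/1600

9/1600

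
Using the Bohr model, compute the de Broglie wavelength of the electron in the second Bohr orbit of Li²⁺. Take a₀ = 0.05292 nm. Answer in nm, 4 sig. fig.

The Bohr quantisation condition is nλ = 2πr_n.
r_n = n²a₀/Z = 0.07056 nm
λ = 2πr_n/n = 2π·0.07056/2 = 0.2217 nm

0.2217 nm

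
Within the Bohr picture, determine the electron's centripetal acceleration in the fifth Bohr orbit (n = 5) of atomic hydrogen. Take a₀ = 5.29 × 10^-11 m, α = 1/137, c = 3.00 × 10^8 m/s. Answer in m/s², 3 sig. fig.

1.45 × 10^20 m/s²

r = n²a₀/Z = 1.32 × 10^-9 m, v = Zαc/n = 4.38 × 10^5 m/s
a = v²/r = (4.38 × 10^5)² / 1.32 × 10^-9 = 1.45 × 10^20 m/s²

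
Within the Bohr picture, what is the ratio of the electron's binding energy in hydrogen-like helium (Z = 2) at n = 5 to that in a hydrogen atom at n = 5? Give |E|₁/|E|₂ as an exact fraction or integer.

4

|E| ∝ Z^2 · n^-2
|E|₁/|E|₂ = (2/1)^2 · (5/5)^-2 = 4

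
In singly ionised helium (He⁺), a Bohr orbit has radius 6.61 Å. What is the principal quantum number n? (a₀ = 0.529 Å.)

5

r_n = n²a₀/Z ⇒ n² = rZ/a₀ = 6.61 × 2 / 0.529 ≈ 24.99
n = 5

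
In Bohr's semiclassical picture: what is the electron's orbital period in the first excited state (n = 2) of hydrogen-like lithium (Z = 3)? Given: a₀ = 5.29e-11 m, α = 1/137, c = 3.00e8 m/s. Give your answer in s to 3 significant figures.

r = n²a₀/Z = 2²·5.29e-11/3 = 7.05e-11 m
v = Zαc/n = 3·0.00730·3.00e8/2 = 3.28e6 m/s
T = 2πr/v = 1.35e-16 s

1.35e-16 s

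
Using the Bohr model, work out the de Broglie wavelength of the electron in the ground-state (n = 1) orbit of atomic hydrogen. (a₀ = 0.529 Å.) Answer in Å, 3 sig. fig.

3.32 Å

The Bohr quantisation condition is nλ = 2πr_n.
r_n = n²a₀/Z = 0.529 Å
λ = 2πr_n/n = 2π·0.529/1 = 3.32 Å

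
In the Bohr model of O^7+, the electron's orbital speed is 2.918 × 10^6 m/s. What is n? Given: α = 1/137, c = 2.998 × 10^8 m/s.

6

v_n = Zαc/n ⇒ n = Zαc/v = 8 × 0.007299 × 2.998 × 10^8 / 2.918 × 10^6 ≈ 6.00
n = 6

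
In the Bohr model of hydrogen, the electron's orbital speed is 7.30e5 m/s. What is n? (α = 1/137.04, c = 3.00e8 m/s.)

v_n = Zαc/n ⇒ n = Zαc/v = 1 × 0.00730 × 3.00e8 / 7.30e5 ≈ 3.00
n = 3

3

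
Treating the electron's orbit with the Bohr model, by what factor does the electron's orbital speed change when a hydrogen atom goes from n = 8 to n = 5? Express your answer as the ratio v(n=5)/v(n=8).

v ∝ Z^1 · n^-1; with Z fixed, v ∝ n^-1.
v(n=5)/v(n=8) = (5/8)^-1 = 8/5

8/5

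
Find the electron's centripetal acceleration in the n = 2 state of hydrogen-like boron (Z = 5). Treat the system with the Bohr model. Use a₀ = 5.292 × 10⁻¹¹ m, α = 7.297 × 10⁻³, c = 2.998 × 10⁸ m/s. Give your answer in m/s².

7.065 × 10²³ m/s²

r = n²a₀/Z = 4.234 × 10⁻¹¹ m, v = Zαc/n = 5.469 × 10⁶ m/s
a = v²/r = (5.469 × 10⁶)² / 4.234 × 10⁻¹¹ = 7.065 × 10²³ m/s²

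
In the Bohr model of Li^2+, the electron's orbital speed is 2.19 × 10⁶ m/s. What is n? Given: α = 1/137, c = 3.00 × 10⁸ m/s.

3

v_n = Zαc/n ⇒ n = Zαc/v = 3 × 0.00730 × 3.00 × 10⁸ / 2.19 × 10⁶ ≈ 3.00
n = 3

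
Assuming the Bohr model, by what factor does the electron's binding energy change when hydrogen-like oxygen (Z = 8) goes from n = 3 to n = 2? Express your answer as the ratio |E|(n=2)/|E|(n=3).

9/4

|E| ∝ Z^2 · n^-2; with Z fixed, |E| ∝ n^-2.
|E|(n=2)/|E|(n=3) = (2/3)^-2 = 9/4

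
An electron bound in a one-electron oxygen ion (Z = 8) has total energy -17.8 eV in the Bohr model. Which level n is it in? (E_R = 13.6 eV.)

7

E_n = −E_R Z²/n² ⇒ n² = E_R Z²/(−E_n) = 13.6 × 8² / 17.8 ≈ 48.90
n = 7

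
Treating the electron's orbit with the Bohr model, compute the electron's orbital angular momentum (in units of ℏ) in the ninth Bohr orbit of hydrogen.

L_n = nℏ, so L/ℏ = n = 9.

9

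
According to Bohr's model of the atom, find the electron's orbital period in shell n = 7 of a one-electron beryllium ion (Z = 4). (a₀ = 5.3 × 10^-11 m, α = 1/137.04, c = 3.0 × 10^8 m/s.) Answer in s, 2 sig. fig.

3.3 × 10^-15 s

r = n²a₀/Z = 7²·5.3 × 10^-11/4 = 6.5 × 10^-10 m
v = Zαc/n = 4·0.0073·3.0 × 10^8/7 = 1.3 × 10^6 m/s
T = 2πr/v = 3.3 × 10^-15 s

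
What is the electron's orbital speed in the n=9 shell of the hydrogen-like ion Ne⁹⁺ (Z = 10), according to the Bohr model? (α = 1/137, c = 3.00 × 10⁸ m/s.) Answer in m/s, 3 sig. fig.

v_n = Zαc/n = 10 × 0.00730 × 3.00 × 10⁸ / 9
    = 2.43 × 10⁶ m/s

2.43 × 10⁶ m/s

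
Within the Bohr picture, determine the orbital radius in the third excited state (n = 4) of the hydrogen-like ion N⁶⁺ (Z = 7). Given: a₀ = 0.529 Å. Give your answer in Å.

r_n = n²a₀/Z = 4² × 0.529 / 7
    = 16 × 0.529 / 7 = 1.21 Å

1.21 Å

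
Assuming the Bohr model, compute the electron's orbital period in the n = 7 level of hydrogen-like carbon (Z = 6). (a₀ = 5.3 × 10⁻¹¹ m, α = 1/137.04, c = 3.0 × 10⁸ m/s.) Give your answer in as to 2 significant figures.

1400 as

r = n²a₀/Z = 7²·5.3 × 10⁻¹¹/6 = 4.3 × 10⁻¹⁰ m
v = Zαc/n = 6·0.0073·3.0 × 10⁸/7 = 1.9 × 10⁶ m/s
T = 2πr/v = 1.4 × 10⁻¹⁵ s = 1400 as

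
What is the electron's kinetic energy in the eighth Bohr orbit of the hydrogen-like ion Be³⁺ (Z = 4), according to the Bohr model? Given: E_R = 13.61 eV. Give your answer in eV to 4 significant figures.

For a Coulomb orbit the virial theorem gives K = −E_n.
E_n = −E_R·Z²/n², so K = E_R·Z²/n² = 13.61 × 4²/8² = 3.402 eV

3.402 eV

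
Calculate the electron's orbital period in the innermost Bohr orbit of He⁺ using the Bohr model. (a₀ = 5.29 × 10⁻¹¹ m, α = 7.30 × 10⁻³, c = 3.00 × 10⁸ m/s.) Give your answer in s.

3.79 × 10⁻¹⁷ s

r = n²a₀/Z = 1²·5.29 × 10⁻¹¹/2 = 2.65 × 10⁻¹¹ m
v = Zαc/n = 2·0.00730·3.00 × 10⁸/1 = 4.38 × 10⁶ m/s
T = 2πr/v = 3.79 × 10⁻¹⁷ s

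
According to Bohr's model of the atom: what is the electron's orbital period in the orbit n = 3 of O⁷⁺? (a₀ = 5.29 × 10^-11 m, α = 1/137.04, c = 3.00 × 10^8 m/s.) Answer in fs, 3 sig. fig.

0.0641 fs

r = n²a₀/Z = 3²·5.29 × 10^-11/8 = 5.95 × 10^-11 m
v = Zαc/n = 8·0.00730·3.00 × 10^8/3 = 5.84 × 10^6 m/s
T = 2πr/v = 6.41 × 10^-17 s = 0.0641 fs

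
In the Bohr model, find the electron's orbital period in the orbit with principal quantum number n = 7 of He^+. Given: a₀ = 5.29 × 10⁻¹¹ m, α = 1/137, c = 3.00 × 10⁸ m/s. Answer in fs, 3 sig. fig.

r = n²a₀/Z = 7²·5.29 × 10⁻¹¹/2 = 1.30 × 10⁻⁹ m
v = Zαc/n = 2·0.00730·3.00 × 10⁸/7 = 6.26 × 10⁵ m/s
T = 2πr/v = 1.30 × 10⁻¹⁴ s = 13.0 fs

13.0 fs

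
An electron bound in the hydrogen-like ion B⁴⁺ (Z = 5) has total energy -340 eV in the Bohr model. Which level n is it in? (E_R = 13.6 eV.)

E_n = −E_R Z²/n² ⇒ n² = E_R Z²/(−E_n) = 13.6 × 5² / 340 ≈ 1.00
n = 1

1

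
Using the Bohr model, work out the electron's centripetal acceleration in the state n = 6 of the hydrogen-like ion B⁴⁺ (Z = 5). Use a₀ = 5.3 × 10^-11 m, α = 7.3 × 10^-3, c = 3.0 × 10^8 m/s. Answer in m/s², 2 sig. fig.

8.7 × 10^21 m/s²

r = n²a₀/Z = 3.8 × 10^-10 m, v = Zαc/n = 1.8 × 10^6 m/s
a = v²/r = (1.8 × 10^6)² / 3.8 × 10^-10 = 8.7 × 10^21 m/s²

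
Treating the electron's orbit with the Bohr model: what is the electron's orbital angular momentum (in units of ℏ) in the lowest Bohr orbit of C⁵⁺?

1

L_n = nℏ, so L/ℏ = n = 1.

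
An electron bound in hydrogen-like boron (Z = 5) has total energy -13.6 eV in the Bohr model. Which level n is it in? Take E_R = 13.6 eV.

E_n = −E_R Z²/n² ⇒ n² = E_R Z²/(−E_n) = 13.6 × 5² / 13.6 ≈ 25.00
n = 5

5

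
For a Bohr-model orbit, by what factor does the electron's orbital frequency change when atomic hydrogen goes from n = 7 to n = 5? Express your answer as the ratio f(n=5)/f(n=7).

343/125

f ∝ Z^2 · n^-3; with Z fixed, f ∝ n^-3.
f(n=5)/f(n=7) = (5/7)^-3 = 343/125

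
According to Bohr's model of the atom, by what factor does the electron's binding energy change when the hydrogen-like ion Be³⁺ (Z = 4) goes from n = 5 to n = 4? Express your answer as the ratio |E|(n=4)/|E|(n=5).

25/16

|E| ∝ Z^2 · n^-2; with Z fixed, |E| ∝ n^-2.
|E|(n=4)/|E|(n=5) = (4/5)^-2 = 25/16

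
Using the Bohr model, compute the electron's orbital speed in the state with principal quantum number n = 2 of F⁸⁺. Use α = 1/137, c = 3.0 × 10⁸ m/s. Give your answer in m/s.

v_n = Zαc/n = 9 × 0.0073 × 3.0 × 10⁸ / 2
    = 9.9 × 10⁶ m/s

9.9 × 10⁶ m/s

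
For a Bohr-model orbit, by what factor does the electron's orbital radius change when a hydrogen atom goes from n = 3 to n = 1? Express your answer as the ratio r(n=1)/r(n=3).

r ∝ Z^-1 · n^2; with Z fixed, r ∝ n^2.
r(n=1)/r(n=3) = (1/3)^2 = 1/9

1/9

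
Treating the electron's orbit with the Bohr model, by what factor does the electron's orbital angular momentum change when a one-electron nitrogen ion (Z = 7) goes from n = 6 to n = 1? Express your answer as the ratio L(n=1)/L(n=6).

L = nℏ depends only on n, so L ∝ n.
L(n=1)/L(n=6) = (1/6)^1 = 1/6

1/6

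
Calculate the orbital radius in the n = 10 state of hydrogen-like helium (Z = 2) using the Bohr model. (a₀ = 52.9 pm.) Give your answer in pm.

2640 pm

r_n = n²a₀/Z = 10² × 52.9 / 2
    = 100 × 52.9 / 2 = 2640 pm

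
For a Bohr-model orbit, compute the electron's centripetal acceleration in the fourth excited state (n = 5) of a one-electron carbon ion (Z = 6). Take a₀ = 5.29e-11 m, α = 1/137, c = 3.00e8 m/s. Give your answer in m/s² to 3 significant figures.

3.13e22 m/s²

r = n²a₀/Z = 2.20e-10 m, v = Zαc/n = 2.63e6 m/s
a = v²/r = (2.63e6)² / 2.20e-10 = 3.13e22 m/s²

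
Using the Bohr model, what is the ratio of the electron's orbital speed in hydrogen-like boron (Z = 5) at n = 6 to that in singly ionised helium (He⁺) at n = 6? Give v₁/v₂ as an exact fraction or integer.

5/2

v ∝ Z^1 · n^-1
v₁/v₂ = (5/2)^1 · (6/6)^-1 = 5/2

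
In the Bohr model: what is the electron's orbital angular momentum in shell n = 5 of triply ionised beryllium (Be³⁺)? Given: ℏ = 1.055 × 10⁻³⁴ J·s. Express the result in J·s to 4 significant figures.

5.275 × 10⁻³⁴ J·s

L_n = nℏ = 5 × 1.055 × 10⁻³⁴ = 5.275 × 10⁻³⁴ J·s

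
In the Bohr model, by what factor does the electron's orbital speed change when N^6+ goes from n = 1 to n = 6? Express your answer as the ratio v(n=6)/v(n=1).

1/6

v ∝ Z^1 · n^-1; with Z fixed, v ∝ n^-1.
v(n=6)/v(n=1) = (6/1)^-1 = 1/6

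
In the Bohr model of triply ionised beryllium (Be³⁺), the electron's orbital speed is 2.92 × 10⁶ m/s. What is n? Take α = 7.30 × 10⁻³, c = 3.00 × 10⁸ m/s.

3

v_n = Zαc/n ⇒ n = Zαc/v = 4 × 0.00730 × 3.00 × 10⁸ / 2.92 × 10⁶ ≈ 3.00
n = 3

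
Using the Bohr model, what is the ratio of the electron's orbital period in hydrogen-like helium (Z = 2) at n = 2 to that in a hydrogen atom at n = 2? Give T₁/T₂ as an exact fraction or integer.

T ∝ Z^-2 · n^3
T₁/T₂ = (2/1)^-2 · (2/2)^3 = 1/4

1/4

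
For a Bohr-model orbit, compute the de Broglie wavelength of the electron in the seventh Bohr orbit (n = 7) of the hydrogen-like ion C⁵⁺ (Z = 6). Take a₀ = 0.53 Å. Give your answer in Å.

3.9 Å

The Bohr quantisation condition is nλ = 2πr_n.
r_n = n²a₀/Z = 4.3 Å
λ = 2πr_n/n = 2π·4.3/7 = 3.9 Å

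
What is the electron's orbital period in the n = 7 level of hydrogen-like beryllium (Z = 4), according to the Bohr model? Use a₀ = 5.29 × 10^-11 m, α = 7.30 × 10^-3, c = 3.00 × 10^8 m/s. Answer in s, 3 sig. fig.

3.25 × 10^-15 s

r = n²a₀/Z = 7²·5.29 × 10^-11/4 = 6.48 × 10^-10 m
v = Zαc/n = 4·0.00730·3.00 × 10^8/7 = 1.25 × 10^6 m/s
T = 2πr/v = 3.25 × 10^-15 s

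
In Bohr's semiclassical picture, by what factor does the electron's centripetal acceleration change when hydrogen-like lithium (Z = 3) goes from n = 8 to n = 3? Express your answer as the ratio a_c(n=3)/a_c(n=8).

4096/81

a_c ∝ Z^3 · n^-4; with Z fixed, a_c ∝ n^-4.
a_c(n=3)/a_c(n=8) = (3/8)^-4 = 4096/81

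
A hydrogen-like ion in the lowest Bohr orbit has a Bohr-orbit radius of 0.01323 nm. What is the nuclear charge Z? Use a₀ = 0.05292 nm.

r_n = n²a₀/Z ⇒ Z = n²a₀/r = 1² × 0.05292 / 0.01323 ≈ 4.00
Z = 4

4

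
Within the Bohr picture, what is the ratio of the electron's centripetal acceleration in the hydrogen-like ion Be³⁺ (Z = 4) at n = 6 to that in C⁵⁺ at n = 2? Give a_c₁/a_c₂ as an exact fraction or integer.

a_c ∝ Z^3 · n^-4
a_c₁/a_c₂ = (4/6)^3 · (6/2)^-4 = 8/2187

8/2187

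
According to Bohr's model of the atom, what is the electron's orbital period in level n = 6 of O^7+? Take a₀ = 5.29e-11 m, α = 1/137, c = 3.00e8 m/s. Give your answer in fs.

r = n²a₀/Z = 6²·5.29e-11/8 = 2.38e-10 m
v = Zαc/n = 8·0.00730·3.00e8/6 = 2.92e6 m/s
T = 2πr/v = 5.12e-16 s = 0.512 fs

0.512 fs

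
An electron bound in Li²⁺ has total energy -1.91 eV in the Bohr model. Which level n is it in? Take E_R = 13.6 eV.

8

E_n = −E_R Z²/n² ⇒ n² = E_R Z²/(−E_n) = 13.6 × 3² / 1.91 ≈ 64.08
n = 8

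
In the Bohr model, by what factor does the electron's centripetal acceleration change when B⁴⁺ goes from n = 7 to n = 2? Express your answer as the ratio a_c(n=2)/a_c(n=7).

a_c ∝ Z^3 · n^-4; with Z fixed, a_c ∝ n^-4.
a_c(n=2)/a_c(n=7) = (2/7)^-4 = 2401/16

2401/16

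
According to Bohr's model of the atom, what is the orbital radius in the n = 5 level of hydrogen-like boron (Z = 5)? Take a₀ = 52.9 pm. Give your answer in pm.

264 pm

r_n = n²a₀/Z = 5² × 52.9 / 5
    = 25 × 52.9 / 5 = 264 pm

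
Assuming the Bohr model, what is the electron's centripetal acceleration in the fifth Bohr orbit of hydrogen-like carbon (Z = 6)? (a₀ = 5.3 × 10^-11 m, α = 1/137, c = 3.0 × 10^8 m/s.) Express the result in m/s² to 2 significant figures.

r = n²a₀/Z = 2.2 × 10^-10 m, v = Zαc/n = 2.6 × 10^6 m/s
a = v²/r = (2.6 × 10^6)² / 2.2 × 10^-10 = 3.1 × 10^22 m/s²

3.1 × 10^22 m/s²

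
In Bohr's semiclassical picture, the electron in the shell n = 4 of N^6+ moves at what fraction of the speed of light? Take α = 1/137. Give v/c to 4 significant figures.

0.01277

v_n = Zαc/n, so v/c = Zα/n = 7 × 0.007299 / 4 = 0.01277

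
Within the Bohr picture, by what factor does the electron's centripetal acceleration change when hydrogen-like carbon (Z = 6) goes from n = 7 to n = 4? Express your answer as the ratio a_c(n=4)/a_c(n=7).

a_c ∝ Z^3 · n^-4; with Z fixed, a_c ∝ n^-4.
a_c(n=4)/a_c(n=7) = (4/7)^-4 = 2401/256

2401/256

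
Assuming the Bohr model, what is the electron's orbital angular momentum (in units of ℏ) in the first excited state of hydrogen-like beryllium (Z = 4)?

2

L_n = nℏ, so L/ℏ = n = 2.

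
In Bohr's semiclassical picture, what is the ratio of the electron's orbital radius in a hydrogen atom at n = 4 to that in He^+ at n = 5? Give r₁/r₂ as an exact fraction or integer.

r ∝ Z^-1 · n^2
r₁/r₂ = (1/2)^-1 · (4/5)^2 = 32/25

32/25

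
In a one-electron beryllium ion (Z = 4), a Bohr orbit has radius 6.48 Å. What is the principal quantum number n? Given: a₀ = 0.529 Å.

7

r_n = n²a₀/Z ⇒ n² = rZ/a₀ = 6.48 × 4 / 0.529 ≈ 49.00
n = 7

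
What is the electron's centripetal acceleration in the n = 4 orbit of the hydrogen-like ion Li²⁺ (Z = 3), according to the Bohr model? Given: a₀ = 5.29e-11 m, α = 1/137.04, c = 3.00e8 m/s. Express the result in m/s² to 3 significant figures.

r = n²a₀/Z = 2.82e-10 m, v = Zαc/n = 1.64e6 m/s
a = v²/r = (1.64e6)² / 2.82e-10 = 9.55e21 m/s²

9.55e21 m/s²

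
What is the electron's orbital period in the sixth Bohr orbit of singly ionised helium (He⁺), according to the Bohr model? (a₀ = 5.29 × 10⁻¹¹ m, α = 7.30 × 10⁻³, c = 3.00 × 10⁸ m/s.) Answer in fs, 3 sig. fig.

r = n²a₀/Z = 6²·5.29 × 10⁻¹¹/2 = 9.52 × 10⁻¹⁰ m
v = Zαc/n = 2·0.00730·3.00 × 10⁸/6 = 7.30 × 10⁵ m/s
T = 2πr/v = 8.20 × 10⁻¹⁵ s = 8.20 fs

8.20 fs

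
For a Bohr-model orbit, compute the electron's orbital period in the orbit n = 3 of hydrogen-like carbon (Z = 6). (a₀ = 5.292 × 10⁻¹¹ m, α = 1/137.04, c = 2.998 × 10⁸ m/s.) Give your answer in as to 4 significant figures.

114.0 as

r = n²a₀/Z = 3²·5.292 × 10⁻¹¹/6 = 7.938 × 10⁻¹¹ m
v = Zαc/n = 6·0.007297·2.998 × 10⁸/3 = 4.375 × 10⁶ m/s
T = 2πr/v = 1.140 × 10⁻¹⁶ s = 114.0 as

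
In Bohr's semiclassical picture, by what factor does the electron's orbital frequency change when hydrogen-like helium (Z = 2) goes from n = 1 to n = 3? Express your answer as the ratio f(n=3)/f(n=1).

1/27

f ∝ Z^2 · n^-3; with Z fixed, f ∝ n^-3.
f(n=3)/f(n=1) = (3/1)^-3 = 1/27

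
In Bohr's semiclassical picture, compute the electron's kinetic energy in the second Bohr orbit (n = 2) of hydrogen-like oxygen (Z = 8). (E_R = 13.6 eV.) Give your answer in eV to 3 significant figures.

218 eV

For a Coulomb orbit the virial theorem gives K = −E_n.
E_n = −E_R·Z²/n², so K = E_R·Z²/n² = 13.6 × 8²/2² = 218 eV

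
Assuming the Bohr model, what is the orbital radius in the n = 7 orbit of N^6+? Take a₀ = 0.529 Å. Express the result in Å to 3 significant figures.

3.70 Å

r_n = n²a₀/Z = 7² × 0.529 / 7
    = 49 × 0.529 / 7 = 3.70 Å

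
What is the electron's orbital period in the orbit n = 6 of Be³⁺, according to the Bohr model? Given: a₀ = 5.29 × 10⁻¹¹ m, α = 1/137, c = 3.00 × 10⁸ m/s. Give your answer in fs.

r = n²a₀/Z = 6²·5.29 × 10⁻¹¹/4 = 4.76 × 10⁻¹⁰ m
v = Zαc/n = 4·0.00730·3.00 × 10⁸/6 = 1.46 × 10⁶ m/s
T = 2πr/v = 2.05 × 10⁻¹⁵ s = 2.05 fs

2.05 fs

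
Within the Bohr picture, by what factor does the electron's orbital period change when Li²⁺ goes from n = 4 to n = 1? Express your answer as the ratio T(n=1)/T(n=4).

1/64

T ∝ Z^-2 · n^3; with Z fixed, T ∝ n^3.
T(n=1)/T(n=4) = (1/4)^3 = 1/64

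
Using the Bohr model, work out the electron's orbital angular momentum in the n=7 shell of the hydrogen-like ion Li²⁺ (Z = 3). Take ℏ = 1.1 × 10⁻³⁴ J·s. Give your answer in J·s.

7.7 × 10⁻³⁴ J·s

L_n = nℏ = 7 × 1.1 × 10⁻³⁴ = 7.7 × 10⁻³⁴ J·s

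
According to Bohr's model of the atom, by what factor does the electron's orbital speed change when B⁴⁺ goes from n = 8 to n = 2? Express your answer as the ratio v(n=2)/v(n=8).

v ∝ Z^1 · n^-1; with Z fixed, v ∝ n^-1.
v(n=2)/v(n=8) = (2/8)^-1 = 4

4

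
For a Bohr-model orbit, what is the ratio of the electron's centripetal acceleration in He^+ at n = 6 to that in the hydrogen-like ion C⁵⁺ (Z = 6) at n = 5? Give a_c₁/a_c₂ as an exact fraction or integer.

a_c ∝ Z^3 · n^-4
a_c₁/a_c₂ = (2/6)^3 · (6/5)^-4 = 625/34992

625/34992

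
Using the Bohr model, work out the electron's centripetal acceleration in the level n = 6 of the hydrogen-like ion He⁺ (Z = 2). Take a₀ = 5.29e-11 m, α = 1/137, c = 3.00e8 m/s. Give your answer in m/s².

r = n²a₀/Z = 9.52e-10 m, v = Zαc/n = 7.30e5 m/s
a = v²/r = (7.30e5)² / 9.52e-10 = 5.60e20 m/s²

5.60e20 m/s²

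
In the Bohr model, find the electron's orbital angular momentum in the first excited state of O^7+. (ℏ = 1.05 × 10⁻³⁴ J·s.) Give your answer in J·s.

2.10 × 10⁻³⁴ J·s

L_n = nℏ = 2 × 1.05 × 10⁻³⁴ = 2.10 × 10⁻³⁴ J·s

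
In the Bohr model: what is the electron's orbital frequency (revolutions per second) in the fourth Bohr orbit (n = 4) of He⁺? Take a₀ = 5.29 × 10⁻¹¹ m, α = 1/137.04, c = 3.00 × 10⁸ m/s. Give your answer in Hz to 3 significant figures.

4.12 × 10¹⁴ Hz

r = n²a₀/Z = 4.23 × 10⁻¹⁰ m, v = Zαc/n = 1.09 × 10⁶ m/s
f = v/(2πr) = 4.12 × 10¹⁴ Hz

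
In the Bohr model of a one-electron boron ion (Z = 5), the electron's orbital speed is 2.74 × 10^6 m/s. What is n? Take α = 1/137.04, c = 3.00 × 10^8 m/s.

v_n = Zαc/n ⇒ n = Zαc/v = 5 × 0.00730 × 3.00 × 10^8 / 2.74 × 10^6 ≈ 3.99
n = 4

4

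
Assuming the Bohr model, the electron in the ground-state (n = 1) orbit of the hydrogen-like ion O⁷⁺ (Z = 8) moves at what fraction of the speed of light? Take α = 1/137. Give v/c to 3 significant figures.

0.0584

v_n = Zαc/n, so v/c = Zα/n = 8 × 0.00730 / 1 = 0.0584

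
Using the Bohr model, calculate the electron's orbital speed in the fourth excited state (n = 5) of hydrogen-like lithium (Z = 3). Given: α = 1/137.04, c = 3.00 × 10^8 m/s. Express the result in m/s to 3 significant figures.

v_n = Zαc/n = 3 × 0.00730 × 3.00 × 10^8 / 5
    = 1.31 × 10^6 m/s

1.31 × 10^6 m/s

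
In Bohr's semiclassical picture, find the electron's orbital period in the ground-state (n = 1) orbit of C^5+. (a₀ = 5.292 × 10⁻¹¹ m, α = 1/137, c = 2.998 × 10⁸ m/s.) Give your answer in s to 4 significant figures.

4.221 × 10⁻¹⁸ s

r = n²a₀/Z = 1²·5.292 × 10⁻¹¹/6 = 8.820 × 10⁻¹² m
v = Zαc/n = 6·0.007299·2.998 × 10⁸/1 = 1.313 × 10⁷ m/s
T = 2πr/v = 4.221 × 10⁻¹⁸ s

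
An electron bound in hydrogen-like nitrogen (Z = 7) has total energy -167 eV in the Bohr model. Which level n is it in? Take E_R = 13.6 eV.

E_n = −E_R Z²/n² ⇒ n² = E_R Z²/(−E_n) = 13.6 × 7² / 167 ≈ 3.99
n = 2

2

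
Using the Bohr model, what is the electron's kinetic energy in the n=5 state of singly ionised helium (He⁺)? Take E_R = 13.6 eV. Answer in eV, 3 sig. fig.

2.18 eV

For a Coulomb orbit the virial theorem gives K = −E_n.
E_n = −E_R·Z²/n², so K = E_R·Z²/n² = 13.6 × 2²/5² = 2.18 eV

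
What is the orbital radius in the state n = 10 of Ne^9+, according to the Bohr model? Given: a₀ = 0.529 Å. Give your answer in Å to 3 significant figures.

5.29 Å

r_n = n²a₀/Z = 10² × 0.529 / 10
    = 100 × 0.529 / 10 = 5.29 Å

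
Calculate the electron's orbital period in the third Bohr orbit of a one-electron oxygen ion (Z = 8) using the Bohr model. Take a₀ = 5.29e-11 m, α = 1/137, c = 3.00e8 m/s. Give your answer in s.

6.40e-17 s

r = n²a₀/Z = 3²·5.29e-11/8 = 5.95e-11 m
v = Zαc/n = 8·0.00730·3.00e8/3 = 5.84e6 m/s
T = 2πr/v = 6.40e-17 s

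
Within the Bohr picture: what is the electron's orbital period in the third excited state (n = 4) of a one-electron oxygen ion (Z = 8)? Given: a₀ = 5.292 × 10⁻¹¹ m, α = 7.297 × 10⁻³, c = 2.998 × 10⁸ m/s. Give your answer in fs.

0.1520 fs

r = n²a₀/Z = 4²·5.292 × 10⁻¹¹/8 = 1.058 × 10⁻¹⁰ m
v = Zαc/n = 8·0.007297·2.998 × 10⁸/4 = 4.375 × 10⁶ m/s
T = 2πr/v = 1.520 × 10⁻¹⁶ s = 0.1520 fs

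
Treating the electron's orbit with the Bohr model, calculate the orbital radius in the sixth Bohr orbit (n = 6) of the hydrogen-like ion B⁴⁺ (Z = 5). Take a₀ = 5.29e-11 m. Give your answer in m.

r_n = n²a₀/Z = 6² × 5.29e-11 / 5
    = 36 × 5.29e-11 / 5 = 3.81e-10 m

3.81e-10 m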